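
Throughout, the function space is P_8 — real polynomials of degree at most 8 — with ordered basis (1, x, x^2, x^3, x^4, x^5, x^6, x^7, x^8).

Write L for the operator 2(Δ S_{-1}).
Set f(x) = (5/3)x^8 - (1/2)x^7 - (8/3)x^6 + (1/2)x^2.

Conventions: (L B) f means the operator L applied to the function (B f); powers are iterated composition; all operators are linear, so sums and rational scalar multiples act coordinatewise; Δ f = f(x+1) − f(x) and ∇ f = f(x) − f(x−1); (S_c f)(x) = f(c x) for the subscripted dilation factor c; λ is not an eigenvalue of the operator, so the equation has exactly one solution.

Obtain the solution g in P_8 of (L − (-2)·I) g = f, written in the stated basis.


the result is g(x) = (5/6)x^8 - (83/12)x^7 - (877/12)x^6 + (2959/12)x^5 + (8115/4)x^4 - (17905/4)x^3 - (44415/2)x^2 + (293851/12)x + 40502

write g with unknown coordinates in the stated basis and equate coefficients in (L − (-2)·I) g = f
solving from the highest basis element down gives g = (5/6)x^8 - (83/12)x^7 - (877/12)x^6 + (2959/12)x^5 + (8115/4)x^4 - (17905/4)x^3 - (44415/2)x^2 + (293851/12)x + 40502
check: L g = (40/3)x^7 + (287/2)x^6 - (2959/6)x^5 - (8115/2)x^4 + (17905/2)x^3 + (88831/2)x^2 - (293851/6)x - 81004
so L g − (-2)·g = (5/3)x^8 - (1/2)x^7 - (8/3)x^6 + (1/2)x^2 = f ✓


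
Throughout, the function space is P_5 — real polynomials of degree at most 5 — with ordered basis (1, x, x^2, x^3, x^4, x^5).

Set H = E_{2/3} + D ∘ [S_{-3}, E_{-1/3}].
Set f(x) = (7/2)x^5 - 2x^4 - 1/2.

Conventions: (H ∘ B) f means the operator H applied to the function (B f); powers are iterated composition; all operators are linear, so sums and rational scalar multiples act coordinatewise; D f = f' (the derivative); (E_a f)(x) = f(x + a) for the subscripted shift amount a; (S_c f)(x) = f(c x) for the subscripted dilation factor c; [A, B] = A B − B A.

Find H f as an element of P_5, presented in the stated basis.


E_{2/3} f = (7/2)x^5 + (29/3)x^4 + (92/9)x^3 + (136/27)x^2 + (88/81)x - 211/486
E_{-1/3} f = (7/2)x^5 - (47/6)x^4 + (59/9)x^3 - (71/27)x^2 + (83/162)x - 131/243
S_{-3} E_{-1/3} f = -(1701/2)x^5 - (1269/2)x^4 - 177x^3 - (71/3)x^2 - (83/54)x - 131/243
S_{-3} f = -(1701/2)x^5 - 162x^4 - 1/2
E_{-1/3} S_{-3} f = -(1701/2)x^5 + (2511/2)x^4 - 729x^3 + 207x^2 - (57/2)x + 1
[S_{-3}, E_{-1/3}] f = -1890x^4 + 552x^3 - (692/3)x^2 + (728/27)x - 374/243
D [S_{-3}, E_{-1/3}] f = -7560x^3 + 1656x^2 - (1384/3)x + 728/27
(E_{2/3} + D ∘ [S_{-3}, E_{-1/3}]) f = (7/2)x^5 + (29/3)x^4 - (67948/9)x^3 + (44848/27)x^2 - (37280/81)x + 12893/486

the result is g(x) = (7/2)x^5 + (29/3)x^4 - (67948/9)x^3 + (44848/27)x^2 - (37280/81)x + 12893/486


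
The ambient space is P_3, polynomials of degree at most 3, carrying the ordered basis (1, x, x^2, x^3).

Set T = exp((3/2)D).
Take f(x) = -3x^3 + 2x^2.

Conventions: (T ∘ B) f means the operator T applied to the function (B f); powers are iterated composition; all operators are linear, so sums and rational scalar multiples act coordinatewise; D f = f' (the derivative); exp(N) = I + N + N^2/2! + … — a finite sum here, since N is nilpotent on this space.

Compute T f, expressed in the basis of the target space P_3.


g(x) = -3x^3 - (23/2)x^2 - (57/4)x - 45/8

order-1 term: -(27/2)x^2 + 6x
order-2 term: -(81/4)x + 9/2
order-3 term: -81/8
the series for exp((3/2)D) f terminates at order 3
exp((3/2)D) f = -3x^3 - (23/2)x^2 - (57/4)x - 45/8


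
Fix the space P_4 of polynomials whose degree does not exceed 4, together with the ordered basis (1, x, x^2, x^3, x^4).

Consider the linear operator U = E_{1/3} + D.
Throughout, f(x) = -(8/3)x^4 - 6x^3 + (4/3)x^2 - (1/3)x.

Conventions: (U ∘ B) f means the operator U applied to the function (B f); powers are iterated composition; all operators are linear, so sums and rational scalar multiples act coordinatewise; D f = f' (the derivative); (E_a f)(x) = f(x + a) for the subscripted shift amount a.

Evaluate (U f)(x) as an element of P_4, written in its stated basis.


the result is g(x) = -(8/3)x^4 - (182/9)x^3 - (220/9)x^2 + (67/81)x - 134/243

E_{1/3} f = -(8/3)x^4 - (86/9)x^3 - (58/9)x^2 - (149/81)x - 53/243
D f = -(32/3)x^3 - 18x^2 + (8/3)x - 1/3
(E_{1/3} + D) f = -(8/3)x^4 - (182/9)x^3 - (220/9)x^2 + (67/81)x - 134/243


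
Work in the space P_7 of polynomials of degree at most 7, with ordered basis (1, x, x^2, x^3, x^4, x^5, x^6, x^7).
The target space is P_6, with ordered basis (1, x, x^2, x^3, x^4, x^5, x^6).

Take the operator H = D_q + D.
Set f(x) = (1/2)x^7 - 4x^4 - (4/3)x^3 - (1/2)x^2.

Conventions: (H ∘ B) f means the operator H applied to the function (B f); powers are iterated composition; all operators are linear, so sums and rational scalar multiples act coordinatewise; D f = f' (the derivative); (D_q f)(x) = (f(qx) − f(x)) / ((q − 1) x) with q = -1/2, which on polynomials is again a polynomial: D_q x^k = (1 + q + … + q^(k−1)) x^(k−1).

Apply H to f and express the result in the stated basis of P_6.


D_q f = (43/128)x^6 - (5/2)x^3 - x^2 - (1/4)x
D f = (7/2)x^6 - 16x^3 - 4x^2 - x
(D_q + D) f = (491/128)x^6 - (37/2)x^3 - 5x^2 - (5/4)x

the result is g(x) = (491/128)x^6 - (37/2)x^3 - 5x^2 - (5/4)x


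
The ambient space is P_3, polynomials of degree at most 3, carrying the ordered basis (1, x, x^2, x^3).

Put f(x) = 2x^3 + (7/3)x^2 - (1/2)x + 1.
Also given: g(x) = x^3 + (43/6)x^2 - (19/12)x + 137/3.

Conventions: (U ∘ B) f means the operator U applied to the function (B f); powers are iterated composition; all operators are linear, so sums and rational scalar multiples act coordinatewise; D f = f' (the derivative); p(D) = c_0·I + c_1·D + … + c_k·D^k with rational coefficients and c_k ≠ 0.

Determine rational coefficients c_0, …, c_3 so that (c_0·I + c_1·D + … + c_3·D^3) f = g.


D^0 f = 2x^3 + (7/3)x^2 - (1/2)x + 1
D^1 f = 6x^2 + (14/3)x - 1/2
D^2 f = 12x + 14/3
D^3 f = 12
matching coefficients of g against c_0 f + c_1 Df + … from the top degree down determines the c_i
solution: c_0 = 1/2, c_1 = 1, c_2 = -1/2, c_3 = 4

c_0 = 1/2, c_1 = 1, c_2 = -1/2, c_3 = 4


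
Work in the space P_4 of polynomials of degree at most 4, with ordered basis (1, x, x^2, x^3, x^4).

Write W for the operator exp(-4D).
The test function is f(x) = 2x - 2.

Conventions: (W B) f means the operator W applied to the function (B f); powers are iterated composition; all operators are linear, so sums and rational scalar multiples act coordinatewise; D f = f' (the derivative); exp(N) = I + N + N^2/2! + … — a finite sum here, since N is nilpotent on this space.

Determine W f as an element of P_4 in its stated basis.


order-1 term: -8
the series for exp(-4D) f terminates at order 1
exp(-4D) f = 2x - 10

g(x) = 2x - 10


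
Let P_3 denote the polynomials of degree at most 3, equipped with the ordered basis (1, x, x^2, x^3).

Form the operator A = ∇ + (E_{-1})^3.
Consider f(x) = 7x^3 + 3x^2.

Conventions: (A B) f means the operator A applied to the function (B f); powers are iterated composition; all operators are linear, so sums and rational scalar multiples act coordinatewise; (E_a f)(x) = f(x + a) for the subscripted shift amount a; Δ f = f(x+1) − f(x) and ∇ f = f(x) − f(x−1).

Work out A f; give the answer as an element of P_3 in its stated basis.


the image equals g(x) = 7x^3 - 39x^2 + 156x - 158

∇ f = 21x^2 - 15x + 4
E_{-1} f = 7x^3 - 18x^2 + 15x - 4
E_{-1} E_{-1} f = 7x^3 - 39x^2 + 72x - 44
E_{-1} E_{-1} E_{-1} f = 7x^3 - 60x^2 + 171x - 162
(∇ + (E_{-1})^3) f = 7x^3 - 39x^2 + 156x - 158


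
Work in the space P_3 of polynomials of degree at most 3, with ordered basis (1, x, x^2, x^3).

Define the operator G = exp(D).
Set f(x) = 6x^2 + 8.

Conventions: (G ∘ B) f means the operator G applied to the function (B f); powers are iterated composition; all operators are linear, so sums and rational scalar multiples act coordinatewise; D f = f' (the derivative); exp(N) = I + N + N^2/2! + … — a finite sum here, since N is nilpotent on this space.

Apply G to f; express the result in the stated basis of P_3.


the result is g(x) = 6x^2 + 12x + 14

order-1 term: 12x
order-2 term: 6
the series for exp(D) f terminates at order 2
exp(D) f = 6x^2 + 12x + 14


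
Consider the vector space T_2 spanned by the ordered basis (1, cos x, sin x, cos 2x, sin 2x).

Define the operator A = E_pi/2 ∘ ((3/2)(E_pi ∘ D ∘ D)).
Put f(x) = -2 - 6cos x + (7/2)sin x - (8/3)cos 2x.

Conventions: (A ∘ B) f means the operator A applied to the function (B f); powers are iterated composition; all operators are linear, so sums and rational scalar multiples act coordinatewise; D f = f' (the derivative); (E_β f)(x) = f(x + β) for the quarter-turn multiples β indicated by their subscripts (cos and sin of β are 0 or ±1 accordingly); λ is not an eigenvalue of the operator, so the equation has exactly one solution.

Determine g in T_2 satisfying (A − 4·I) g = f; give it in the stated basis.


the result is g(x) = 1/2 + (75/73)cos x - (92/73)sin x - (4/3)cos 2x

write g with unknown coordinates in the stated basis and equate coefficients in (A − 4·I) g = f
solving from the highest basis element down gives g = 1/2 + (75/73)cos x - (92/73)sin x - (4/3)cos 2x
check: A g = -(138/73)cos x - (225/146)sin x - 8cos 2x
so A g − 4·g = -2 - 6cos x + (7/2)sin x - (8/3)cos 2x = f ✓


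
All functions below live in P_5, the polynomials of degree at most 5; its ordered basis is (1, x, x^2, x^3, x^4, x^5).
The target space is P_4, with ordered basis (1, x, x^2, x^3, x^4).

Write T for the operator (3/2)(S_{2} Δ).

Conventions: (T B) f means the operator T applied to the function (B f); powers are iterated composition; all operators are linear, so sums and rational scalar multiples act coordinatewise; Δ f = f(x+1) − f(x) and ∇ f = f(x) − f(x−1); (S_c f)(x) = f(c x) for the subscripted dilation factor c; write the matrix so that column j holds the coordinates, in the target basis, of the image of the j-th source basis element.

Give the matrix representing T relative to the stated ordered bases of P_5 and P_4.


image of 1: 0
image of x: 3/2
image of x^2: 6x + 3/2
image of x^3: 18x^2 + 9x + 3/2
image of x^4: 48x^3 + 36x^2 + 12x + 3/2
image of x^5: 120x^4 + 120x^3 + 60x^2 + 15x + 3/2
each image's coordinates form column j of the matrix

the matrix is [[0, 3/2, 3/2, 3/2, 3/2, 3/2]; [0, 0, 6, 9, 12, 15]; [0, 0, 0, 18, 36, 60]; [0, 0, 0, 0, 48, 120]; [0, 0, 0, 0, 0, 120]] (rows listed top to bottom)


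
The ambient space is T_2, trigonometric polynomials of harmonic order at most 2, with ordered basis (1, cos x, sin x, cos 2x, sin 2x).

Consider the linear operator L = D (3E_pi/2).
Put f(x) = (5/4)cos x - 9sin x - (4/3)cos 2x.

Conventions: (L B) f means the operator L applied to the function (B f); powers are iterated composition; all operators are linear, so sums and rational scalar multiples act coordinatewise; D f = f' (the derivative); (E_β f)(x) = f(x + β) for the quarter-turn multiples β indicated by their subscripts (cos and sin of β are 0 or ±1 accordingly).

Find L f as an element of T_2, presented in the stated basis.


the result is g(x) = -(15/4)cos x + 27sin x - 8sin 2x

E_pi/2 f = -9cos x - (5/4)sin x + (4/3)cos 2x
(3E_pi/2) f = -27cos x - (15/4)sin x + 4cos 2x
D (3E_pi/2) f = -(15/4)cos x + 27sin x - 8sin 2x


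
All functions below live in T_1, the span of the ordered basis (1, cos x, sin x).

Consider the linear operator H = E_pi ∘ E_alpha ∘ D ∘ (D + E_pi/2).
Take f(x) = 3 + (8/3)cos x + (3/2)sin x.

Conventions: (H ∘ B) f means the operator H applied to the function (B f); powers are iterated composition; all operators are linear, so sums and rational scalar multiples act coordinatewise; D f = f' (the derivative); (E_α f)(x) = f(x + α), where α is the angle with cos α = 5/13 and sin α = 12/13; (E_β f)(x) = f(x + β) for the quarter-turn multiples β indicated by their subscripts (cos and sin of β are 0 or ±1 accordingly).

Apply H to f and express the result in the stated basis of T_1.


the result is g(x) = (188/39)cos x - (49/13)sin x

D f = (3/2)cos x - (8/3)sin x
E_pi/2 f = 3 + (3/2)cos x - (8/3)sin x
(D + E_pi/2) f = 3 + 3cos x - (16/3)sin x
D (D + E_pi/2) f = -(16/3)cos x - 3sin x
E_alpha (D ∘ (D + E_pi/2)) f = -(188/39)cos x + (49/13)sin x
E_pi E_alpha (D ∘ (D + E_pi/2)) f = (188/39)cos x - (49/13)sin x


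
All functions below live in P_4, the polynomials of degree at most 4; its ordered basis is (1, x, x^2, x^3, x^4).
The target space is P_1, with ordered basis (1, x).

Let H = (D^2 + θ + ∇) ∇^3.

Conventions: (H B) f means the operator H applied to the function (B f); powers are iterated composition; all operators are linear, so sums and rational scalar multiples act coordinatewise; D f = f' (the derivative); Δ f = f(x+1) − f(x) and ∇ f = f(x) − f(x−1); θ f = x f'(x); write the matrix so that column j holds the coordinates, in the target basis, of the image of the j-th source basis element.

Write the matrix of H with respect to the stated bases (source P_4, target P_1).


image of 1: 0
image of x: 0
image of x^2: 0
image of x^3: 0
image of x^4: 24x + 24
each image's coordinates form column j of the matrix

the matrix is [[0, 0, 0, 0, 24]; [0, 0, 0, 0, 24]] (rows listed top to bottom)


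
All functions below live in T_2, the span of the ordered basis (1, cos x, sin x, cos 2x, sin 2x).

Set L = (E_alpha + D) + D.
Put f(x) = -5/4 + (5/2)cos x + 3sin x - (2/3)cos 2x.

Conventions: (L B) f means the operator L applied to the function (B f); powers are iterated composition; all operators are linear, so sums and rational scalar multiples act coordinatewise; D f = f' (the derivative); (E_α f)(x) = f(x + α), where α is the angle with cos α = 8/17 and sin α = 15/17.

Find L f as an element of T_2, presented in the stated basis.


E_alpha f = -5/4 + (65/17)cos x - (27/34)sin x + (322/867)cos 2x + (160/289)sin 2x
D f = 3cos x - (5/2)sin x + (4/3)sin 2x
(E_alpha + D) f = -5/4 + (116/17)cos x - (56/17)sin x + (322/867)cos 2x + (1636/867)sin 2x
D f = 3cos x - (5/2)sin x + (4/3)sin 2x
((E_alpha + D) + D) f = -5/4 + (167/17)cos x - (197/34)sin x + (322/867)cos 2x + (2792/867)sin 2x

the result is g(x) = -5/4 + (167/17)cos x - (197/34)sin x + (322/867)cos 2x + (2792/867)sin 2x


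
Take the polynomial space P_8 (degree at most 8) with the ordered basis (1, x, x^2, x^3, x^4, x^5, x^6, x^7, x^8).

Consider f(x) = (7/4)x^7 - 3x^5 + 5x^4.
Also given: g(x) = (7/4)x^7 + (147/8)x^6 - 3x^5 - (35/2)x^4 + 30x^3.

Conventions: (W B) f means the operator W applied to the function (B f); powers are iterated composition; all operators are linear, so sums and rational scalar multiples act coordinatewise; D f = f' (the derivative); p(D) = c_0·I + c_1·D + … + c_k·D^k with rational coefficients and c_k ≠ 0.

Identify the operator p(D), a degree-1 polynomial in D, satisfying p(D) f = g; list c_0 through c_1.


p(D) = I + (3/2)·D, i.e. c_0 = 1, c_1 = 3/2

D^0 f = (7/4)x^7 - 3x^5 + 5x^4
D^1 f = (49/4)x^6 - 15x^4 + 20x^3
matching coefficients of g against c_0 f + c_1 Df + … from the top degree down determines the c_i
solution: c_0 = 1, c_1 = 3/2


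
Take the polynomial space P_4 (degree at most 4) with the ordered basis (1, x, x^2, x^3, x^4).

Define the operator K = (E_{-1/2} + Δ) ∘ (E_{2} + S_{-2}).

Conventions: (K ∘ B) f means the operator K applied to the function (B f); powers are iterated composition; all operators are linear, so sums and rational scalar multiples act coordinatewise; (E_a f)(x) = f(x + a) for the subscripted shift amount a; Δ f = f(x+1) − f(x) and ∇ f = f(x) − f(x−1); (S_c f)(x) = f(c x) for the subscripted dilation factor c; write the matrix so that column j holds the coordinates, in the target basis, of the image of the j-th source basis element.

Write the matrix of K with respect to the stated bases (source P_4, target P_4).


the matrix is [[2, 3/2, 49/4, 123/8, 1393/16]; [0, -1, 9, -33/4, 291/2]; [0, 0, 5, -9/2, 327/2]; [0, 0, 0, -7, 42]; [0, 0, 0, 0, 17]] (rows listed top to bottom)

image of 1: 2
image of x: -x + 3/2
image of x^2: 5x^2 + 9x + 49/4
image of x^3: -7x^3 - (9/2)x^2 - (33/4)x + 123/8
image of x^4: 17x^4 + 42x^3 + (327/2)x^2 + (291/2)x + 1393/16
each image's coordinates form column j of the matrix


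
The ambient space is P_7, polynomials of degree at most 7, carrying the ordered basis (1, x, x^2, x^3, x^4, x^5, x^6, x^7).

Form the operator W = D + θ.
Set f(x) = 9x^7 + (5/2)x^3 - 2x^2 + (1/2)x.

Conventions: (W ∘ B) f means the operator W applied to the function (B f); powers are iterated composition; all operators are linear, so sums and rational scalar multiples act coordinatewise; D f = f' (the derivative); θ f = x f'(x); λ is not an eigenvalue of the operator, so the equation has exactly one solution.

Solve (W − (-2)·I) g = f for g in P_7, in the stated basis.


the image equals g(x) = x^7 - (7/8)x^6 + (3/4)x^5 - (5/8)x^4 + x^3 - (5/4)x^2 + x - 1/2

write g with unknown coordinates in the stated basis and equate coefficients in (W − (-2)·I) g = f
solving from the highest basis element down gives g = x^7 - (7/8)x^6 + (3/4)x^5 - (5/8)x^4 + x^3 - (5/4)x^2 + x - 1/2
check: W g = 7x^7 + (7/4)x^6 - (3/2)x^5 + (5/4)x^4 + (1/2)x^3 + (1/2)x^2 - (3/2)x + 1
so W g − (-2)·g = 9x^7 + (5/2)x^3 - 2x^2 + (1/2)x = f ✓


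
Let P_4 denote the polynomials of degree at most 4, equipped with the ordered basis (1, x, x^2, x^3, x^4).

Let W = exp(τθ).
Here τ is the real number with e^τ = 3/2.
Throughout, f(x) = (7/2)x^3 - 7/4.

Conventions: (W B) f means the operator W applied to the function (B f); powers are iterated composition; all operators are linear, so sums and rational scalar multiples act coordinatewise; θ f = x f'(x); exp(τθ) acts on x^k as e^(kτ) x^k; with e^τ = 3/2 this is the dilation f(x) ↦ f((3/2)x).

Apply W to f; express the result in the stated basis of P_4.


exp(τθ) x^k = e^(kτ) x^k; with e^τ = 3/2 this sends x^k to (3/2)^k x^k
x^3 ↦ 27/8 x^3
applying this coordinatewise to f: exp(τθ) f = (189/16)x^3 - 7/4

the image equals g(x) = (189/16)x^3 - 7/4


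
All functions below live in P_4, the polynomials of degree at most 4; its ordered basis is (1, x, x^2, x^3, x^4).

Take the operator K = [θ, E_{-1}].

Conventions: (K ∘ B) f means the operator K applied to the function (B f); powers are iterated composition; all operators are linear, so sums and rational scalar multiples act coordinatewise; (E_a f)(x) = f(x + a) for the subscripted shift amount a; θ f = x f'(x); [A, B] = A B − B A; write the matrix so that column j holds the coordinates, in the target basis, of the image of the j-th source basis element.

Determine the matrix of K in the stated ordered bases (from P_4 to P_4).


image of 1: 0
image of x: 1
image of x^2: 2x - 2
image of x^3: 3x^2 - 6x + 3
image of x^4: 4x^3 - 12x^2 + 12x - 4
each image's coordinates form column j of the matrix

the matrix is [[0, 1, -2, 3, -4]; [0, 0, 2, -6, 12]; [0, 0, 0, 3, -12]; [0, 0, 0, 0, 4]; [0, 0, 0, 0, 0]] (rows listed top to bottom)


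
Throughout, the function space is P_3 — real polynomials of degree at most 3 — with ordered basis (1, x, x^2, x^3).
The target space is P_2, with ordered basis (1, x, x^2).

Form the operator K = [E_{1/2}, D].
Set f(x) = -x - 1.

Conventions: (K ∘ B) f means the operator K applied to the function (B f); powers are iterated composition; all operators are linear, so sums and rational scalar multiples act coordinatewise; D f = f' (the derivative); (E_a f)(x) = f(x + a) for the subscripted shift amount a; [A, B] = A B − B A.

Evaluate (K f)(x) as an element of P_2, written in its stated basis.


D f = -1
E_{1/2} D f = -1
E_{1/2} f = -x - 3/2
D E_{1/2} f = -1
[E_{1/2}, D] f = 0

the image equals g(x) = 0


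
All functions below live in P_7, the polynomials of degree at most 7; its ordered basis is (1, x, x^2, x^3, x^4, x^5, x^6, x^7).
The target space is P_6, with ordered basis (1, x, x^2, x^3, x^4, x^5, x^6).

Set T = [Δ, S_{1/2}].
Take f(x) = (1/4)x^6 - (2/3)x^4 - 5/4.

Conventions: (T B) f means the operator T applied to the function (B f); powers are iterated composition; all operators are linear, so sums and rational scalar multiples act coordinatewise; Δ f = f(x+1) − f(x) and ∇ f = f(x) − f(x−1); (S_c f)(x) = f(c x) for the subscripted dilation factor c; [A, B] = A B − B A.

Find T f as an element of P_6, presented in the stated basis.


the result is g(x) = -(3/128)x^5 - (45/256)x^4 - (73/192)x^3 - (33/256)x^2 + (169/384)x + 97/256

S_{1/2} f = (1/256)x^6 - (1/24)x^4 - 5/4
Δ S_{1/2} f = (3/128)x^5 + (15/256)x^4 - (17/192)x^3 - (49/256)x^2 - (55/384)x - 29/768
Δ f = (3/2)x^5 + (15/4)x^4 + (7/3)x^3 - (1/4)x^2 - (7/6)x - 5/12
S_{1/2} Δ f = (3/64)x^5 + (15/64)x^4 + (7/24)x^3 - (1/16)x^2 - (7/12)x - 5/12
[Δ, S_{1/2}] f = -(3/128)x^5 - (45/256)x^4 - (73/192)x^3 - (33/256)x^2 + (169/384)x + 97/256


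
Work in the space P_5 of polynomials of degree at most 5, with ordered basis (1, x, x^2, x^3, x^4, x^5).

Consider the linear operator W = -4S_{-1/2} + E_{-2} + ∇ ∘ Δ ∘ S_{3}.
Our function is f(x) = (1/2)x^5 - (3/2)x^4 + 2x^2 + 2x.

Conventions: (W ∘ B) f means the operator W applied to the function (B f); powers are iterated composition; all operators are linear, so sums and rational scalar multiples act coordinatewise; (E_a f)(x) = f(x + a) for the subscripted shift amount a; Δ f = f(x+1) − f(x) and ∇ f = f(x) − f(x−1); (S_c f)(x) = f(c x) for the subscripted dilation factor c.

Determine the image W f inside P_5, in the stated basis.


g(x) = (9/16)x^5 - (49/8)x^4 + 2462x^3 - 1534x^2 + 1301x - 243

S_{-1/2} f = -(1/64)x^5 - (3/32)x^4 + (1/2)x^2 - x
(-4S_{-1/2}) f = (1/16)x^5 + (3/8)x^4 - 2x^2 + 4x
E_{-2} f = (1/2)x^5 - (13/2)x^4 + 32x^3 - 74x^2 + 82x - 36
S_{3} f = (243/2)x^5 - (243/2)x^4 + 18x^2 + 6x
Δ S_{3} f = (1215/2)x^4 + 729x^3 + 486x^2 + (315/2)x + 24
∇ Δ S_{3} f = 2430x^3 - 1458x^2 + 1215x - 207
(-4S_{-1/2} + E_{-2} + ∇ ∘ Δ ∘ S_{3}) f = (9/16)x^5 - (49/8)x^4 + 2462x^3 - 1534x^2 + 1301x - 243


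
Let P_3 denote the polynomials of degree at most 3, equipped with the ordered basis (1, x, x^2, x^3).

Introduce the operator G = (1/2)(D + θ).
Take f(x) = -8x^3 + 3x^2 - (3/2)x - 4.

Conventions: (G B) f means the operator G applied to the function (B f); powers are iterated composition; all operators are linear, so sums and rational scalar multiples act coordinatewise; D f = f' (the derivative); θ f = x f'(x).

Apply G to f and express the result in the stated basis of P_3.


the image equals g(x) = -12x^3 - 9x^2 + (9/4)x - 3/4

D f = -24x^2 + 6x - 3/2
θ f = -24x^3 + 6x^2 - (3/2)x
(D + θ) f = -24x^3 - 18x^2 + (9/2)x - 3/2
((1/2)(D + θ)) f = -12x^3 - 9x^2 + (9/4)x - 3/4


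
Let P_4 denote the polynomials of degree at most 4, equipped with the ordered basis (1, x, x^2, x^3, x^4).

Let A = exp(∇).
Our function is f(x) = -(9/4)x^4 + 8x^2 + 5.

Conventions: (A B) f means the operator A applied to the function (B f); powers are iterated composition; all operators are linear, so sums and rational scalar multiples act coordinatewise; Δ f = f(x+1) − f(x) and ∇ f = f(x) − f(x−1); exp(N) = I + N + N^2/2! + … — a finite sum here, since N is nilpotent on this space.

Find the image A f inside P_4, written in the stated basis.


order-1 term: -9x^3 + (27/2)x^2 + 7x - 23/4
order-2 term: -(27/2)x^2 + 27x - 31/4
order-3 term: -9x + 27/2
order-4 term: -9/4
the series for exp(∇) f terminates at order 4
exp(∇) f = -(9/4)x^4 - 9x^3 + 8x^2 + 25x + 11/4

the result is g(x) = -(9/4)x^4 - 9x^3 + 8x^2 + 25x + 11/4


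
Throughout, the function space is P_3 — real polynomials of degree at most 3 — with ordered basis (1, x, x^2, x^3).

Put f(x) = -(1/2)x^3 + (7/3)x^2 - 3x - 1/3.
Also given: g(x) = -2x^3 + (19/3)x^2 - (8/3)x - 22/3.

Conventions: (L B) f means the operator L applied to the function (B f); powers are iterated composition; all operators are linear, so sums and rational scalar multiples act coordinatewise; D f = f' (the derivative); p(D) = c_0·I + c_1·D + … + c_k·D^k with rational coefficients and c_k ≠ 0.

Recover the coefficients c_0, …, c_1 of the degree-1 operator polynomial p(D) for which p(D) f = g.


p(D) = 4·I + 2·D, i.e. c_0 = 4, c_1 = 2

D^0 f = -(1/2)x^3 + (7/3)x^2 - 3x - 1/3
D^1 f = -(3/2)x^2 + (14/3)x - 3
matching coefficients of g against c_0 f + c_1 Df + … from the top degree down determines the c_i
solution: c_0 = 4, c_1 = 2


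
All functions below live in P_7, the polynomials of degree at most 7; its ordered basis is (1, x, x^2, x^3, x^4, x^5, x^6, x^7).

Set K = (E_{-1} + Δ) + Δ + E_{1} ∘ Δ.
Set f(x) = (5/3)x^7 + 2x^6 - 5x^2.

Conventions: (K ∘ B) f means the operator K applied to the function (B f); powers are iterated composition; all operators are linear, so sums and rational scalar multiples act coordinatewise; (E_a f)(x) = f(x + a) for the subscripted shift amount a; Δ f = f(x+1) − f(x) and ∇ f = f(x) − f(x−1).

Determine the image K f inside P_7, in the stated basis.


E_{-1} f = (5/3)x^7 - (29/3)x^6 + 23x^5 - (85/3)x^4 + (55/3)x^3 - 10x^2 + (29/3)x - 14/3
Δ f = (35/3)x^6 + 47x^5 + (265/3)x^4 + (295/3)x^3 + 65x^2 + (41/3)x - 4/3
(E_{-1} + Δ) f = (5/3)x^7 + 2x^6 + 70x^5 + 60x^4 + (350/3)x^3 + 55x^2 + (70/3)x - 6
Δ f = (35/3)x^6 + 47x^5 + (265/3)x^4 + (295/3)x^3 + 65x^2 + (41/3)x - 4/3
Δ f = (35/3)x^6 + 47x^5 + (265/3)x^4 + (295/3)x^3 + 65x^2 + (41/3)x - 4/3
E_{1} Δ f = (35/3)x^6 + 117x^5 + (1495/3)x^4 + 1155x^3 + 1535x^2 + 1097x + 968/3
((E_{-1} + Δ) + Δ + E_{1} ∘ Δ) f = (5/3)x^7 + (76/3)x^6 + 234x^5 + (1940/3)x^4 + 1370x^3 + 1655x^2 + 1134x + 946/3

g(x) = (5/3)x^7 + (76/3)x^6 + 234x^5 + (1940/3)x^4 + 1370x^3 + 1655x^2 + 1134x + 946/3


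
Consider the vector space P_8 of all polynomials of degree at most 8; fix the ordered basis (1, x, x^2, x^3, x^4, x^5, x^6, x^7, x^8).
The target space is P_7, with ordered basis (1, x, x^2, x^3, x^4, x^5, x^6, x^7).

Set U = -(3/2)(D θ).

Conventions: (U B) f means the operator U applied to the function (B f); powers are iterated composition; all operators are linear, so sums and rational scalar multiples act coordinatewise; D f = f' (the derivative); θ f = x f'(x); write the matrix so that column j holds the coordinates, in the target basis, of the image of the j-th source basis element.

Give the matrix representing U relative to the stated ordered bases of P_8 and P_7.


the matrix is [[0, -3/2, 0, 0, 0, 0, 0, 0, 0]; [0, 0, -6, 0, 0, 0, 0, 0, 0]; [0, 0, 0, -27/2, 0, 0, 0, 0, 0]; [0, 0, 0, 0, -24, 0, 0, 0, 0]; [0, 0, 0, 0, 0, -75/2, 0, 0, 0]; [0, 0, 0, 0, 0, 0, -54, 0, 0]; [0, 0, 0, 0, 0, 0, 0, -147/2, 0]; [0, 0, 0, 0, 0, 0, 0, 0, -96]] (rows listed top to bottom)

image of 1: 0
image of x: -3/2
image of x^2: -6x
image of x^3: -(27/2)x^2
image of x^4: -24x^3
image of x^5: -(75/2)x^4
image of x^6: -54x^5
image of x^7: -(147/2)x^6
image of x^8: -96x^7
each image's coordinates form column j of the matrix


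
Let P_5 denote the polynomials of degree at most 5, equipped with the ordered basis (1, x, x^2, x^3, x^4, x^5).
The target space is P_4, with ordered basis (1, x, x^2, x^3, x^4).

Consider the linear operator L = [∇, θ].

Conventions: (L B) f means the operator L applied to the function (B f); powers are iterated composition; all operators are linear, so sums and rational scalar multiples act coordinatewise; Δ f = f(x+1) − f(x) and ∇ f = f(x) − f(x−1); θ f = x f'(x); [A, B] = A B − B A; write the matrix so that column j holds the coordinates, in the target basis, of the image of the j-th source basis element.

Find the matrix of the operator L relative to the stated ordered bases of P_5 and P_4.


the matrix is [[0, 1, -2, 3, -4, 5]; [0, 0, 2, -6, 12, -20]; [0, 0, 0, 3, -12, 30]; [0, 0, 0, 0, 4, -20]; [0, 0, 0, 0, 0, 5]] (rows listed top to bottom)

image of 1: 0
image of x: 1
image of x^2: 2x - 2
image of x^3: 3x^2 - 6x + 3
image of x^4: 4x^3 - 12x^2 + 12x - 4
image of x^5: 5x^4 - 20x^3 + 30x^2 - 20x + 5
each image's coordinates form column j of the matrix


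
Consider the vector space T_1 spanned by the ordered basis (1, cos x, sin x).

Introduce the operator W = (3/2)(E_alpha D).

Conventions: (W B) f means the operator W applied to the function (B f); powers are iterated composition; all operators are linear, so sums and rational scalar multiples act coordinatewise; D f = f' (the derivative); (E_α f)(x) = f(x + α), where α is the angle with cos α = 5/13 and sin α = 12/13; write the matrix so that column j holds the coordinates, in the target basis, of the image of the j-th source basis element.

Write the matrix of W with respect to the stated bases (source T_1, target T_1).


image of 1: 0
image of cos x: -(18/13)cos x - (15/26)sin x
image of sin x: (15/26)cos x - (18/13)sin x
each image's coordinates form column j of the matrix

the matrix is [[0, 0, 0]; [0, -18/13, 15/26]; [0, -15/26, -18/13]] (rows listed top to bottom)


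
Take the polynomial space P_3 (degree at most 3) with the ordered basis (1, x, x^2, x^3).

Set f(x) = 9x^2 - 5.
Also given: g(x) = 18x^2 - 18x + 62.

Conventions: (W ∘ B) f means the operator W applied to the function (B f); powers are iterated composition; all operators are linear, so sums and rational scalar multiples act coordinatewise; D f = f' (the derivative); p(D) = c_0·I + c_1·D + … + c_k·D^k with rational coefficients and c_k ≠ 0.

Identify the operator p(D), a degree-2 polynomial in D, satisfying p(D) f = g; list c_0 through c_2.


D^0 f = 9x^2 - 5
D^1 f = 18x
D^2 f = 18
matching coefficients of g against c_0 f + c_1 Df + … from the top degree down determines the c_i
solution: c_0 = 2, c_1 = -1, c_2 = 4

c_0 = 2, c_1 = -1, c_2 = 4


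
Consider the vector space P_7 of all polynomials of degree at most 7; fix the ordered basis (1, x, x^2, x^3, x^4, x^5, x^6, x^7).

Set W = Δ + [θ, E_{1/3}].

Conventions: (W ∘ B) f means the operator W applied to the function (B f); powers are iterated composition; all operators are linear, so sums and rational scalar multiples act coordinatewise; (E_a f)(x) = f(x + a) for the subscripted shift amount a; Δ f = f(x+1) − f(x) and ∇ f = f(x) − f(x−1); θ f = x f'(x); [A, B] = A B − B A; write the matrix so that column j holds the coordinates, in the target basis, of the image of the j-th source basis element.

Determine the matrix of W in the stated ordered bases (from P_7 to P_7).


image of 1: 0
image of x: 2/3
image of x^2: (4/3)x + 7/9
image of x^3: 2x^2 + (7/3)x + 8/9
image of x^4: (8/3)x^3 + (14/3)x^2 + (32/9)x + 77/81
image of x^5: (10/3)x^4 + (70/9)x^3 + (80/9)x^2 + (385/81)x + 238/243
image of x^6: 4x^5 + (35/3)x^4 + (160/9)x^3 + (385/27)x^2 + (476/81)x + 241/243
image of x^7: (14/3)x^6 + (49/3)x^5 + (280/9)x^4 + (2695/81)x^3 + (1666/81)x^2 + (1687/243)x + 2180/2187
each image's coordinates form column j of the matrix

the matrix is [[0, 2/3, 7/9, 8/9, 77/81, 238/243, 241/243, 2180/2187]; [0, 0, 4/3, 7/3, 32/9, 385/81, 476/81, 1687/243]; [0, 0, 0, 2, 14/3, 80/9, 385/27, 1666/81]; [0, 0, 0, 0, 8/3, 70/9, 160/9, 2695/81]; [0, 0, 0, 0, 0, 10/3, 35/3, 280/9]; [0, 0, 0, 0, 0, 0, 4, 49/3]; [0, 0, 0, 0, 0, 0, 0, 14/3]; [0, 0, 0, 0, 0, 0, 0, 0]] (rows listed top to bottom)


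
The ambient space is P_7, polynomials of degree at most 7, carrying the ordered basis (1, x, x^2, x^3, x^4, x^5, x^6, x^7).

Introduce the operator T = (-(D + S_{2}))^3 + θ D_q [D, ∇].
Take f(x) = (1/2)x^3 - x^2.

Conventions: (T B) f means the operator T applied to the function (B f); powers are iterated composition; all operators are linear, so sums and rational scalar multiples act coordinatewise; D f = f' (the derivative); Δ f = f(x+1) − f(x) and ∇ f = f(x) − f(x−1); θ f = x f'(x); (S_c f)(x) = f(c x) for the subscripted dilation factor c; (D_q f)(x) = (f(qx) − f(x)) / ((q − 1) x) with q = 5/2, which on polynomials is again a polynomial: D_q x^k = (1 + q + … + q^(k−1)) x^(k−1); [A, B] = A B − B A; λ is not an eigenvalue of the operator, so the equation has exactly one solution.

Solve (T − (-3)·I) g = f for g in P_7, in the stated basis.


write g with unknown coordinates in the stated basis and equate coefficients in (T − (-3)·I) g = f
solving from the highest basis element down gives g = -(1/1018)x^3 + (677/31049)x^2 - (7070/31049)x - 40195/62098
check: T g = (256/509)x^3 - (33080/31049)x^2 + (21210/31049)x + 120585/62098
so T g − (-3)·g = (1/2)x^3 - x^2 = f ✓

the result is g(x) = -(1/1018)x^3 + (677/31049)x^2 - (7070/31049)x - 40195/62098


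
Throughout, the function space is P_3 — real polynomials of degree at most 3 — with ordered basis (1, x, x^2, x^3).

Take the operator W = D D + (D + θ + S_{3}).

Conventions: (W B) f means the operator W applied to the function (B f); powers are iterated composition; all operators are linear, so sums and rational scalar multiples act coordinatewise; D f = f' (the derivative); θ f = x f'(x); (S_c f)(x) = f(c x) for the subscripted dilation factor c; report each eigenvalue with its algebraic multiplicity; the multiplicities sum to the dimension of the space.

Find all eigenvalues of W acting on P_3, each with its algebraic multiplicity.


image of 1: 1
image of x: 4x + 1
image of x^2: 11x^2 + 2x + 2
image of x^3: 30x^3 + 3x^2 + 6x
the matrix is upper triangular; its diagonal is (1, 4, 11, 30)
for a triangular matrix the eigenvalues are the diagonal entries, with algebraic multiplicity their repetition count

λ = 1 (multiplicity 1), λ = 4 (multiplicity 1), λ = 11 (multiplicity 1), λ = 30 (multiplicity 1)


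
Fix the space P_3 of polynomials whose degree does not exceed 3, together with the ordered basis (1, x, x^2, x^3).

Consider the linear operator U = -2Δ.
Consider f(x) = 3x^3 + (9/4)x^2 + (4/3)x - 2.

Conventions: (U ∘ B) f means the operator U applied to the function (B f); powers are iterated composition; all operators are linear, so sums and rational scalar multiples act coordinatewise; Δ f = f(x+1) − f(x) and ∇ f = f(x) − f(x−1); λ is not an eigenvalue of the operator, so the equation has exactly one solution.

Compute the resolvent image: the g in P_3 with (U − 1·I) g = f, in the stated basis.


write g with unknown coordinates in the stated basis and equate coefficients in (U − 1·I) g = f
solving from the highest basis element down gives g = -3x^3 + (63/4)x^2 - (139/3)x + 415/6
check: U g = 18x^2 - 45x + 403/6
so U g − 1·g = 3x^3 + (9/4)x^2 + (4/3)x - 2 = f ✓

the result is g(x) = -3x^3 + (63/4)x^2 - (139/3)x + 415/6


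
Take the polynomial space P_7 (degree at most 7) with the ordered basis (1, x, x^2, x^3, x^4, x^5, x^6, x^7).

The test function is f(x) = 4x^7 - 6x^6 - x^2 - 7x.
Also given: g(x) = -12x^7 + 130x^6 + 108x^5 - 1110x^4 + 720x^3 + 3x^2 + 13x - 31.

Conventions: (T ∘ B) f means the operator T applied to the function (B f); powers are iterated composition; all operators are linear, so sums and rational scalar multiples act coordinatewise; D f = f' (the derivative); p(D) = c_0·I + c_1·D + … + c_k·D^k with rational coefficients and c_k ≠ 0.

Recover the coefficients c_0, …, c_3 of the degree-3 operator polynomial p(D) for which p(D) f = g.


c_0 = -3, c_1 = 4, c_2 = 3/2, c_3 = -1

D^0 f = 4x^7 - 6x^6 - x^2 - 7x
D^1 f = 28x^6 - 36x^5 - 2x - 7
D^2 f = 168x^5 - 180x^4 - 2
D^3 f = 840x^4 - 720x^3
matching coefficients of g against c_0 f + c_1 Df + … from the top degree down determines the c_i
solution: c_0 = -3, c_1 = 4, c_2 = 3/2, c_3 = -1


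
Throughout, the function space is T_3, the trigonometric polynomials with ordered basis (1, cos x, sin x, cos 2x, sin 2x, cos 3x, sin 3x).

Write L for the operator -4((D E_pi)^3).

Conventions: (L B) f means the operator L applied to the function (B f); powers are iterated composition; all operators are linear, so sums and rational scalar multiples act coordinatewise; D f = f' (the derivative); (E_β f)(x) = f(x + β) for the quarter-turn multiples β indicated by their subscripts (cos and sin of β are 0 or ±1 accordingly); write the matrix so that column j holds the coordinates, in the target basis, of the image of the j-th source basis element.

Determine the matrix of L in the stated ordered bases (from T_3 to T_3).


image of 1: 0
image of cos x: 4sin x
image of sin x: -4cos x
image of cos 2x: -32sin 2x
image of sin 2x: 32cos 2x
image of cos 3x: 108sin 3x
image of sin 3x: -108cos 3x
each image's coordinates form column j of the matrix

the matrix is [[0, 0, 0, 0, 0, 0, 0]; [0, 0, -4, 0, 0, 0, 0]; [0, 4, 0, 0, 0, 0, 0]; [0, 0, 0, 0, 32, 0, 0]; [0, 0, 0, -32, 0, 0, 0]; [0, 0, 0, 0, 0, 0, -108]; [0, 0, 0, 0, 0, 108, 0]] (rows listed top to bottom)


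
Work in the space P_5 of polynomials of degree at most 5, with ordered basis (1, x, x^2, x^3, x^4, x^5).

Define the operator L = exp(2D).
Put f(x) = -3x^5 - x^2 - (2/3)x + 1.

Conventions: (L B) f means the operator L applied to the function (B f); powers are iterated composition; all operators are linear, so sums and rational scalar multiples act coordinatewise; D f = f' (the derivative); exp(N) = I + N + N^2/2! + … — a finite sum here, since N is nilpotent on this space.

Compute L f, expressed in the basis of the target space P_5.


order-1 term: -30x^4 - 4x - 4/3
order-2 term: -120x^3 - 4
order-3 term: -240x^2
order-4 term: -240x
order-5 term: -96
the series for exp(2D) f terminates at order 5
exp(2D) f = -3x^5 - 30x^4 - 120x^3 - 241x^2 - (734/3)x - 301/3

g(x) = -3x^5 - 30x^4 - 120x^3 - 241x^2 - (734/3)x - 301/3


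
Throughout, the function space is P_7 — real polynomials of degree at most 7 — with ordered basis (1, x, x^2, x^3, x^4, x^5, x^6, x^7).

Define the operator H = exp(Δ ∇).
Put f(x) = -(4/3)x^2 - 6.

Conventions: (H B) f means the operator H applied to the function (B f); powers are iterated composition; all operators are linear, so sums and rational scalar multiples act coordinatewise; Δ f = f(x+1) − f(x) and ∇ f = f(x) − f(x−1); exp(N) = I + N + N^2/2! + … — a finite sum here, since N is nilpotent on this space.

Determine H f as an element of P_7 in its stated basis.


g(x) = -(4/3)x^2 - 26/3

order-1 term: -8/3
the series for exp(Δ ∇) f terminates at order 1
exp(Δ ∇) f = -(4/3)x^2 - 26/3


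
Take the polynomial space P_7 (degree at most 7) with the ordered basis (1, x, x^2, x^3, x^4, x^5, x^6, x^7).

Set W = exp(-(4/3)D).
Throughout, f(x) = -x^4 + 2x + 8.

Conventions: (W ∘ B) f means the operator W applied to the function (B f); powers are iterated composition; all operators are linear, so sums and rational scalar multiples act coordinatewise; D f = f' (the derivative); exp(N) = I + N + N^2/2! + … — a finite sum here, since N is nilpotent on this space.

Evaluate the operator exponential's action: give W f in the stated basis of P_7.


the image equals g(x) = -x^4 + (16/3)x^3 - (32/3)x^2 + (310/27)x + 176/81

order-1 term: (16/3)x^3 - 8/3
order-2 term: -(32/3)x^2
order-3 term: (256/27)x
order-4 term: -256/81
the series for exp(-(4/3)D) f terminates at order 4
exp(-(4/3)D) f = -x^4 + (16/3)x^3 - (32/3)x^2 + (310/27)x + 176/81


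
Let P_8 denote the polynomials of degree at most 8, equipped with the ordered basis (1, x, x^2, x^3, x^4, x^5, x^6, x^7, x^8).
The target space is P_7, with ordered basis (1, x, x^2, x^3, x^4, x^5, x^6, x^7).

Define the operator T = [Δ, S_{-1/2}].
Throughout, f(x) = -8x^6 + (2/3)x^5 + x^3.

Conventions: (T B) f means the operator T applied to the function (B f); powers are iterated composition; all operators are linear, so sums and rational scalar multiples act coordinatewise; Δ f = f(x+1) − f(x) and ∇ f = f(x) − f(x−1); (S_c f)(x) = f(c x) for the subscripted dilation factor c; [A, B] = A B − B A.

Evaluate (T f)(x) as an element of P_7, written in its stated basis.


the image equals g(x) = -(9/4)x^5 + (85/16)x^4 - (175/8)x^3 + (201/8)x^2 - (353/16)x + 97/16

S_{-1/2} f = -(1/8)x^6 - (1/48)x^5 - (1/8)x^3
Δ S_{-1/2} f = -(3/4)x^5 - (95/48)x^4 - (65/24)x^3 - (59/24)x^2 - (59/48)x - 13/48
Δ f = -48x^5 - (350/3)x^4 - (460/3)x^3 - (331/3)x^2 - (125/3)x - 19/3
S_{-1/2} Δ f = (3/2)x^5 - (175/24)x^4 + (115/6)x^3 - (331/12)x^2 + (125/6)x - 19/3
[Δ, S_{-1/2}] f = -(9/4)x^5 + (85/16)x^4 - (175/8)x^3 + (201/8)x^2 - (353/16)x + 97/16


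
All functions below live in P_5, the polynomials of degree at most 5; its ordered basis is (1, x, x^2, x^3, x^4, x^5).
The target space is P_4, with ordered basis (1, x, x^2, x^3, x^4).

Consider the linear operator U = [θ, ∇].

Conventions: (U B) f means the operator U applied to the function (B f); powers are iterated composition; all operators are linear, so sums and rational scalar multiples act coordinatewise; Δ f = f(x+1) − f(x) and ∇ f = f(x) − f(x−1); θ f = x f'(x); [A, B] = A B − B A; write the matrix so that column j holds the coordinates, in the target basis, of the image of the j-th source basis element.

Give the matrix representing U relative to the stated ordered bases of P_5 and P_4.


image of 1: 0
image of x: -1
image of x^2: -2x + 2
image of x^3: -3x^2 + 6x - 3
image of x^4: -4x^3 + 12x^2 - 12x + 4
image of x^5: -5x^4 + 20x^3 - 30x^2 + 20x - 5
each image's coordinates form column j of the matrix

the matrix is [[0, -1, 2, -3, 4, -5]; [0, 0, -2, 6, -12, 20]; [0, 0, 0, -3, 12, -30]; [0, 0, 0, 0, -4, 20]; [0, 0, 0, 0, 0, -5]] (rows listed top to bottom)
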